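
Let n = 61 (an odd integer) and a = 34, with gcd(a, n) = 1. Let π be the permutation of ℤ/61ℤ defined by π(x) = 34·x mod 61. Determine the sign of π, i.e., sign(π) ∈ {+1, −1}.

Start at x=34: 34 → 58 → 20 → 9 → 1 → 34 (one orbit).
Decompose π into cycles: lengths [5, 5, 5, 5, 5, 5, 5, 5, 5, 5, 5, 5, 1] (13 cycles, including the fixed point 0).
With 13 cycles on 61 points, sign = (−1)^{61−13} = +1.
Check: (34/61) = +1 by Zolotarev.

+1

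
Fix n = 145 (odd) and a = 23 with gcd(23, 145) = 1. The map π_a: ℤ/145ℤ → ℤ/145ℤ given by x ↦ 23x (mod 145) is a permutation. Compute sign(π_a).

Start at x=139: 139 → 7 → 16 → 78 → 54 → 82 → 1 → … (one orbit).
π_23 has 10 disjoint cycles with lengths [28, 28, 28, 28, 7, 7, 7, 7, 4, 1] on {0,…,144}.
sign(π) = (−1)^{n − #cycles} = (−1)^{145−10} = (−1)^135 = -1.
(23|145)_J = -1 (Zolotarev's lemma cross-check).

-1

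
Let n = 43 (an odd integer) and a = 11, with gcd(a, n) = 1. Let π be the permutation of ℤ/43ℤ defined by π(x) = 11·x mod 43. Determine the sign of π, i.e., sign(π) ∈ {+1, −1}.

+1

Orbit of 1 under x↦11x: [1, 11, 35, 41, 21, 16, 4]… (length divides ord_43(11)).
Decompose π into cycles: lengths [7, 7, 7, 7, 7, 7, 1] (7 cycles, including the fixed point 0).
sign(π) = (−1)^{n − #cycles} = (−1)^{43−7} = (−1)^36 = +1.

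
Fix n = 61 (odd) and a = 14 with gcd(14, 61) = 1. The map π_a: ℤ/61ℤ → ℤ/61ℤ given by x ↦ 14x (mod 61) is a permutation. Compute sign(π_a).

Start at x=60: 60 → 47 → 48 → 1 → 14 → 13 → 60 (one orbit).
Decompose π into cycles: lengths [6, 6, 6, 6, 6, 6, 6, 6, 6, 6, 1] (11 cycles, including the fixed point 0).
With 11 cycles on 61 points, sign = (−1)^{61−11} = +1.

+1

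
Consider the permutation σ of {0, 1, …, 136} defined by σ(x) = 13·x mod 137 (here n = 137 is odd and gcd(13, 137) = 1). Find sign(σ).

Start at x=1: 1 → 13 → 32 → 5 → 65 → 23 → 25 → … (one orbit).
Cycle type of π: 136 + 1; total 2 cycles.
Σ(ℓ_i−1) = 137−2 = 135; sign = (−1)^135 = -1.
The Jacobi symbol (13|137) = -1 (Zolotarev) agrees.

-1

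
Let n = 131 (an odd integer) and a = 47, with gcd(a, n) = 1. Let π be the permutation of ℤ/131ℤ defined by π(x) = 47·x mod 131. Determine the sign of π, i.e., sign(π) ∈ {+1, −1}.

-1

Trace 63: π^k(63) = [63, 79, 45, 19, 107, 51, 39] for k=0..6.
π_47 has 6 disjoint cycles with lengths [26, 26, 26, 26, 26, 1] on {0,…,130}.
6 cycles on 131: each ℓ→(−1)^(ℓ−1), product (−1)^125 = -1.
Check: (47/131) = -1 by Zolotarev.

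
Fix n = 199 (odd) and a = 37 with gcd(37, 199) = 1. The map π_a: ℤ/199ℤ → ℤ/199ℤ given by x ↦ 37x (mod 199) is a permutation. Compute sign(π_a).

-1

Orbit of 93 under x↦37x: [93, 58, 156, 1, 37, 175, 107]… (length divides ord_199(37)).
Cycle type of π: 18×11 + 1; total 12 cycles.
199 − 12 = 187 transpositions; sign(π) = (−1)^187 = -1.
Zolotarev: (37|199) = -1, matching the cycle-count sign.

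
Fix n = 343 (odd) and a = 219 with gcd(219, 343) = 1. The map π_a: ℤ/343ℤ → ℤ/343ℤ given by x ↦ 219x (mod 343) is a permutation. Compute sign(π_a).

Start at x=226: 226 → 102 → 43 → 156 → 207 → 57 → 135 → … (one orbit).
Cycle type of π: 147×2 + 21×2 + 3×2 + 1; total 7 cycles.
n − c = 343 − 7 = 336; sign = (−1)^336 = +1.

+1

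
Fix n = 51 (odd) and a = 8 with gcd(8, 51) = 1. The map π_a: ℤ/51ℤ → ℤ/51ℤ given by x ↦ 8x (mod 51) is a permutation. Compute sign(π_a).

-1

Trace 8: π^k(8) = [8, 13, 2, 16, 26, 4, 32] for k=0..6.
Cycle type of π: 8×6 + 2 + 1; total 8 cycles.
8 cycles on 51: each ℓ→(−1)^(ℓ−1), product (−1)^43 = -1.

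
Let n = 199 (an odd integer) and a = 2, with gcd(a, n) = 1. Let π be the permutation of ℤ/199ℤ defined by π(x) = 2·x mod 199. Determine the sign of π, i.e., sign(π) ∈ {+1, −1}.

Orbit of 188 under x↦2x: [188, 177, 155, 111, 23, 46, 92]… (length divides ord_199(2)).
Cycle type of π: 99×2 + 1; total 3 cycles.
sign(π) = (−1)^{n − #cycles} = (−1)^{199−3} = (−1)^196 = +1.
Via Zolotarev, sign(π_{2}) = (2|199) = +1.

+1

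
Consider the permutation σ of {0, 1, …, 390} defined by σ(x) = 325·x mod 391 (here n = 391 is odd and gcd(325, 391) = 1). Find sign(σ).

Start at x=162: 162 → 256 → 308 → 4 → 127 → 220 → 338 → … (one orbit).
The orbit structure of x ↦ 325x mod 391: 9 orbits of sizes [88, 88, 88, 88, 11, 11, 8, 8, 1].
9 cycles on 391: each ℓ→(−1)^(ℓ−1), product (−1)^382 = +1.
(325|391)_J = +1 (Zolotarev's lemma cross-check).

+1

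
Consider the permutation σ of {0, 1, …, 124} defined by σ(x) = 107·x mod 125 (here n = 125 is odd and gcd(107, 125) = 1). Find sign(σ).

Trace 68: π^k(68) = [68, 26, 32, 49, 118, 1, 107] for k=0..6.
12 cycles of lengths [20, 20, 20, 20, 20, 4, 4, 4, 4, 4, 4, 1].
sign(π) = (−1)^{n − #cycles} = (−1)^{125−12} = (−1)^113 = -1.

-1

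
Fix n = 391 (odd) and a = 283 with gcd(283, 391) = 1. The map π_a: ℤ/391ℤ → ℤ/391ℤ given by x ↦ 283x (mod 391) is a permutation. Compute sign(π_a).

+1

Orbit of 93 under x↦283x: [93, 122, 118, 159, 32, 63, 234]… (length divides ord_391(283)).
5 cycles of lengths [176, 176, 22, 16, 1].
391 − 5 = 386 transpositions; sign(π) = (−1)^386 = +1.
(283|391)_J = +1 (Zolotarev's lemma cross-check).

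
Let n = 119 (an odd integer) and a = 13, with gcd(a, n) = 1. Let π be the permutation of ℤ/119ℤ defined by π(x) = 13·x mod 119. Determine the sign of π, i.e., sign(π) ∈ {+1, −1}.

-1

Start at x=13: 13 → 50 → 55 → 1 → 13 (one orbit).
Cycle lengths of π_13 on ℤ/119ℤ: [4, 4, 4, 4, 4, 4, 4, 4, 4, 4, 4, 4, 4, 4, 4, 4, 4, 4, 4, 4, 4, 4, 4, 4, 4, 4, 4, 4, 2, 2, 2, 1]; 32 cycles in total.
119 − 32 = 87 transpositions; sign(π) = (−1)^87 = -1.
Zolotarev: (13|119) = -1, matching the cycle-count sign.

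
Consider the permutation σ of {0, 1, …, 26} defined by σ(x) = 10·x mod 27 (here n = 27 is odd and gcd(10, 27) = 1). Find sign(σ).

Trace 1: π^k(1) = [1, 10, 19] for k=0..2.
Cycle lengths of π_10 on ℤ/27ℤ: [3, 3, 3, 3, 3, 3, 1, 1, 1, 1, 1, 1, 1, 1, 1]; 15 cycles in total.
27 − 15 = 12 transpositions; sign(π) = (−1)^12 = +1.

+1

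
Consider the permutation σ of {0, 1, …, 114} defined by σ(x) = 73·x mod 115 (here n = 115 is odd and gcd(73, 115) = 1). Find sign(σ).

Start at x=52: 52 → 1 → 73 → 39 → 87 → 26 → 58 → … (one orbit).
Cycle lengths of π_73 on ℤ/115ℤ: [44, 44, 11, 11, 4, 1]; 6 cycles in total.
6 cycles on 115: each ℓ→(−1)^(ℓ−1), product (−1)^109 = -1.

-1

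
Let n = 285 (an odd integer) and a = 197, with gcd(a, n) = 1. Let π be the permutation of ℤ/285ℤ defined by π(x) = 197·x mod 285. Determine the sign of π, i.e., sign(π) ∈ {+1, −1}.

+1

Start at x=49: 49 → 248 → 121 → 182 → 229 → 83 → 106 → … (one orbit).
π_197 has 35 disjoint cycles with lengths [12, 12, 12, 12, 12, 12, 12, 12, 12, 12, 12, 12, 12, 12, 12, 12, 12, 12, 6, 6, 6, 6, 6, 6, 4, 4, 4, 3, 3, 3, 3, 3, 3, 2, 1] on {0,…,284}.
285 − 35 = 250 transpositions; sign(π) = (−1)^250 = +1.
(197|285)_J = +1 (Zolotarev's lemma cross-check).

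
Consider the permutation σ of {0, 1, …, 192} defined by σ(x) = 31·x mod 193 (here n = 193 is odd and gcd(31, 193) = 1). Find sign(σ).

+1

Orbit of 151 under x↦31x: [151, 49, 168, 190, 100, 12, 179]… (length divides ord_193(31)).
π_31 has 3 disjoint cycles with lengths [96, 96, 1] on {0,…,192}.
193 − 3 = 190 transpositions; sign(π) = (−1)^190 = +1.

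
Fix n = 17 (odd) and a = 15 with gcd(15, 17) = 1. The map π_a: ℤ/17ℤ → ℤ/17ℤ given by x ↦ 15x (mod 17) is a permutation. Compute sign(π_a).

Start at x=13: 13 → 8 → 1 → 15 → 4 → 9 → 16 → … (one orbit).
Cycle lengths of π_15 on ℤ/17ℤ: [8, 8, 1]; 3 cycles in total.
n − c = 17 − 3 = 14; sign = (−1)^14 = +1.

+1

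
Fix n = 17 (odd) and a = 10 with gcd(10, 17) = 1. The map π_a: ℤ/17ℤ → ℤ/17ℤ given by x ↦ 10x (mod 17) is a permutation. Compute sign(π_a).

Start at x=6: 6 → 9 → 5 → 16 → 7 → 2 → 3 → … (one orbit).
The orbit structure of x ↦ 10x mod 17: 2 orbits of sizes [16, 1].
Σ(ℓ_i−1) = 17−2 = 15; sign = (−1)^15 = -1.
Check: (10/17) = -1 by Zolotarev.

-1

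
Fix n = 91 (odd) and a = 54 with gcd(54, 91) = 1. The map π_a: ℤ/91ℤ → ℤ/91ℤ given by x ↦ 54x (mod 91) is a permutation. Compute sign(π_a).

Start at x=4: 4 → 34 → 16 → 45 → 64 → 89 → 74 → … (one orbit).
Cycle lengths of π_54 on ℤ/91ℤ: [12, 12, 12, 12, 12, 12, 12, 6, 1]; 9 cycles in total.
Σ(ℓ_i−1) = 91−9 = 82; sign = (−1)^82 = +1.
The Jacobi symbol (54|91) = +1 (Zolotarev) agrees.

+1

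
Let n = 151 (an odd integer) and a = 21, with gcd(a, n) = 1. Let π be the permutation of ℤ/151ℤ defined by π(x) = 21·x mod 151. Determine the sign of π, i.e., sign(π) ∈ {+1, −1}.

+1

Trace 91: π^k(91) = [91, 99, 116, 20, 118, 62, 94] for k=0..6.
3 cycles of lengths [75, 75, 1].
With 3 cycles on 151 points, sign = (−1)^{151−3} = +1.
Via Zolotarev, sign(π_{21}) = (21|151) = +1.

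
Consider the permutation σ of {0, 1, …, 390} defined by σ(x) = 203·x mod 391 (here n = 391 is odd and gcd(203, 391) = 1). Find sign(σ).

Orbit of 307 under x↦203x: [307, 152, 358, 339, 1, 203, 154]… (length divides ord_391(203)).
π_203 has 26 disjoint cycles with lengths [22, 22, 22, 22, 22, 22, 22, 22, 22, 22, 22, 22, 22, 22, 22, 22, 22, 2, 2, 2, 2, 2, 2, 2, 2, 1] on {0,…,390}.
n − c = 391 − 26 = 365; sign = (−1)^365 = -1.
Check: (203/391) = -1 by Zolotarev.

-1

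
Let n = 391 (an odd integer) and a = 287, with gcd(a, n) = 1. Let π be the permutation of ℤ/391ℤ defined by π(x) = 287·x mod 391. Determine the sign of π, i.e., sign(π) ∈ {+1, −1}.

Start at x=64: 64 → 382 → 154 → 15 → 4 → 366 → 254 → … (one orbit).
Cycle type of π: 88×4 + 22 + 8×2 + 1; total 8 cycles.
Σ(ℓ_i−1) = 391−8 = 383; sign = (−1)^383 = -1.

-1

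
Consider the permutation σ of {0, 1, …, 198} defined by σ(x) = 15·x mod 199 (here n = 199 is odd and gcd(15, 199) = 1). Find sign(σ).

Start at x=124: 124 → 69 → 40 → 3 → 45 → 78 → 175 → … (one orbit).
Cycle type of π: 198 + 1; total 2 cycles.
sign(π) = (−1)^{n − #cycles} = (−1)^{199−2} = (−1)^197 = -1.
(15|199)_J = -1 (Zolotarev's lemma cross-check).

-1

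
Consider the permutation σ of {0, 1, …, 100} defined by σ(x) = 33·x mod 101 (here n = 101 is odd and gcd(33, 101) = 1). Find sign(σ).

Start at x=47: 47 → 36 → 77 → 16 → 23 → 52 → 100 → … (one orbit).
3 cycles of lengths [50, 50, 1].
sign(π) = (−1)^{n − #cycles} = (−1)^{101−3} = (−1)^98 = +1.
Via Zolotarev, sign(π_{33}) = (33|101) = +1.

+1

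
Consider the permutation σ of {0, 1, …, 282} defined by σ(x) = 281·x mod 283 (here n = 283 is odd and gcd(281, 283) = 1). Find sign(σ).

Orbit of 60 under x↦281x: [60, 163, 240, 86, 111, 61, 161]… (length divides ord_283(281)).
Decompose π into cycles: lengths [47, 47, 47, 47, 47, 47, 1] (7 cycles, including the fixed point 0).
283 − 7 = 276 transpositions; sign(π) = (−1)^276 = +1.

+1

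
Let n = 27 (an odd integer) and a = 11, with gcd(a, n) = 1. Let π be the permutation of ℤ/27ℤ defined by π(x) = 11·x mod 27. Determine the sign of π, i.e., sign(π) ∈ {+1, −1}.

Start at x=1: 1 → 11 → 13 → 8 → 7 → 23 → 10 → … (one orbit).
The orbit structure of x ↦ 11x mod 27: 4 orbits of sizes [18, 6, 2, 1].
Σ(ℓ_i−1) = 27−4 = 23; sign = (−1)^23 = -1.
Zolotarev: (11|27) = -1, matching the cycle-count sign.

-1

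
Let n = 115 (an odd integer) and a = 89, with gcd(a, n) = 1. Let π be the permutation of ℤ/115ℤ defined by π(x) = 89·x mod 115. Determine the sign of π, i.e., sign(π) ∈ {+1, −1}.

-1

Start at x=19: 19 → 81 → 79 → 16 → 44 → 6 → 74 → … (one orbit).
8 cycles of lengths [22, 22, 22, 22, 22, 2, 2, 1].
n − c = 115 − 8 = 107; sign = (−1)^107 = -1.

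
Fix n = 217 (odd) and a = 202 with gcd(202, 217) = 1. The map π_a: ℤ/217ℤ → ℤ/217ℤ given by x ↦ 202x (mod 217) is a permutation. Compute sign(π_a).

Start at x=202: 202 → 8 → 97 → 64 → 125 → 78 → 132 → … (one orbit).
Cycle lengths of π_202 on ℤ/217ℤ: [10, 10, 10, 10, 10, 10, 10, 10, 10, 10, 10, 10, 10, 10, 10, 10, 10, 10, 5, 5, 5, 5, 5, 5, 2, 2, 2, 1]; 28 cycles in total.
28 cycles on 217: each ℓ→(−1)^(ℓ−1), product (−1)^189 = -1.

-1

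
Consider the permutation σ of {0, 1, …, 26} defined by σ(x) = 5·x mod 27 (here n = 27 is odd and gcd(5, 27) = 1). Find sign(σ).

-1

Orbit of 19 under x↦5x: [19, 14, 16, 26, 22, 2, 10]… (length divides ord_27(5)).
4 cycles of lengths [18, 6, 2, 1].
With 4 cycles on 27 points, sign = (−1)^{27−4} = -1.
Via Zolotarev, sign(π_{5}) = (5|27) = -1.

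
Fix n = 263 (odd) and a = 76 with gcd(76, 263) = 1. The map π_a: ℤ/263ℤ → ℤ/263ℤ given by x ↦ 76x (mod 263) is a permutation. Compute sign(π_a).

-1

Start at x=220: 220 → 151 → 167 → 68 → 171 → 109 → 131 → … (one orbit).
2 cycles of lengths [262, 1].
Σ(ℓ_i−1) = 263−2 = 261; sign = (−1)^261 = -1.
Check: (76/263) = -1 by Zolotarev.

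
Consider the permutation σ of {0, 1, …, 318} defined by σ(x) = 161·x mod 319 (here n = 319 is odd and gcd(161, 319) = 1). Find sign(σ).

-1

Start at x=306: 306 → 140 → 210 → 315 → 313 → 310 → 146 → … (one orbit).
π_161 has 10 disjoint cycles with lengths [70, 70, 70, 70, 10, 7, 7, 7, 7, 1] on {0,…,318}.
10 cycles on 319: each ℓ→(−1)^(ℓ−1), product (−1)^309 = -1.
Check: (161/319) = -1 by Zolotarev.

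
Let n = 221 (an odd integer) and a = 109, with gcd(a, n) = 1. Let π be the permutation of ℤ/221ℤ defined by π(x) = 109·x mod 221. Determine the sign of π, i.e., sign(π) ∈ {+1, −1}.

Trace 25: π^k(25) = [25, 73, 1, 109, 168, 190, 157] for k=0..6.
Cycle type of π: 16×13 + 4×3 + 1; total 17 cycles.
n − c = 221 − 17 = 204; sign = (−1)^204 = +1.
Check: (109/221) = +1 by Zolotarev.

+1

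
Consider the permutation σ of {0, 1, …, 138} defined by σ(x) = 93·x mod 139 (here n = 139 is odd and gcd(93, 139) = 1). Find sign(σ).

Trace 49: π^k(49) = [49, 109, 129, 43, 107, 82, 120] for k=0..6.
The orbit structure of x ↦ 93x mod 139: 2 orbits of sizes [138, 1].
sign(π) = (−1)^{n − #cycles} = (−1)^{139−2} = (−1)^137 = -1.
The Jacobi symbol (93|139) = -1 (Zolotarev) agrees.

-1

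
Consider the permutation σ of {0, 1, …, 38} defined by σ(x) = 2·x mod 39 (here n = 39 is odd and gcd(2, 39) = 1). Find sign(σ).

+1

Orbit of 25 under x↦2x: [25, 11, 22, 5, 10, 20, 1]… (length divides ord_39(2)).
Decompose π into cycles: lengths [12, 12, 12, 2, 1] (5 cycles, including the fixed point 0).
n − c = 39 − 5 = 34; sign = (−1)^34 = +1.
(2|39)_J = +1 (Zolotarev's lemma cross-check).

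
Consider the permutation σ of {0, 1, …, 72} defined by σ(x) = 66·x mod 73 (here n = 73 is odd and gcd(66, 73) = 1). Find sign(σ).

-1

Trace 17: π^k(17) = [17, 27, 30, 9, 10, 3, 52] for k=0..6.
The orbit structure of x ↦ 66x mod 73: 4 orbits of sizes [24, 24, 24, 1].
4 cycles on 73: each ℓ→(−1)^(ℓ−1), product (−1)^69 = -1.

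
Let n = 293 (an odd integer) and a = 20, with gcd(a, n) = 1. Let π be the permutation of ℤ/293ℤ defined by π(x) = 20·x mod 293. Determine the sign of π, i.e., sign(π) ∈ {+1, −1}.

Orbit of 229 under x↦20x: [229, 185, 184, 164, 57, 261, 239]… (length divides ord_293(20)).
2 cycles of lengths [292, 1].
293 − 2 = 291 transpositions; sign(π) = (−1)^291 = -1.

-1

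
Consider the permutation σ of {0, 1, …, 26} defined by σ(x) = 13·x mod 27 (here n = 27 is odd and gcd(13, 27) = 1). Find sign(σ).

+1

Trace 4: π^k(4) = [4, 25, 1, 13, 7, 10, 22] for k=0..6.
The orbit structure of x ↦ 13x mod 27: 7 orbits of sizes [9, 9, 3, 3, 1, 1, 1].
sign(π) = (−1)^{n − #cycles} = (−1)^{27−7} = (−1)^20 = +1.
Zolotarev: (13|27) = +1, matching the cycle-count sign.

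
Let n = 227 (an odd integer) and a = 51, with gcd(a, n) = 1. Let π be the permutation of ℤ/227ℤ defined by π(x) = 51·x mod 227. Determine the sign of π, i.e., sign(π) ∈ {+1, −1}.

-1

Start at x=134: 134 → 24 → 89 → 226 → 176 → 123 → 144 → … (one orbit).
π_51 has 2 disjoint cycles with lengths [226, 1] on {0,…,226}.
With 2 cycles on 227 points, sign = (−1)^{227−2} = -1.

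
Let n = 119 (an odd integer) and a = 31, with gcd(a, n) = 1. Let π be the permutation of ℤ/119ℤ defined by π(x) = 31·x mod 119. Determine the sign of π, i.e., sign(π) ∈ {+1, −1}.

Start at x=93: 93 → 27 → 4 → 5 → 36 → 45 → 86 → … (one orbit).
π_31 has 5 disjoint cycles with lengths [48, 48, 16, 6, 1] on {0,…,118}.
With 5 cycles on 119 points, sign = (−1)^{119−5} = +1.
(31|119)_J = +1 (Zolotarev's lemma cross-check).

+1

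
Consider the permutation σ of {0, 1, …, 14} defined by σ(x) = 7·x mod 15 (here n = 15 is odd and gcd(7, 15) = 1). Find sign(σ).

-1

Start at x=4: 4 → 13 → 1 → 7 → 4 (one orbit).
The orbit structure of x ↦ 7x mod 15: 6 orbits of sizes [4, 4, 4, 1, 1, 1].
With 6 cycles on 15 points, sign = (−1)^{15−6} = -1.
(7|15)_J = -1 (Zolotarev's lemma cross-check).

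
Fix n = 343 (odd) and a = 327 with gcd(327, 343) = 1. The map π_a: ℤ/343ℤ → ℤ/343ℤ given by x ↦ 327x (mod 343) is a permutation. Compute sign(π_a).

Start at x=72: 72 → 220 → 253 → 68 → 284 → 258 → 331 → … (one orbit).
4 cycles of lengths [294, 42, 6, 1].
sign(π) = (−1)^{n − #cycles} = (−1)^{343−4} = (−1)^339 = -1.
Check: (327/343) = -1 by Zolotarev.

-1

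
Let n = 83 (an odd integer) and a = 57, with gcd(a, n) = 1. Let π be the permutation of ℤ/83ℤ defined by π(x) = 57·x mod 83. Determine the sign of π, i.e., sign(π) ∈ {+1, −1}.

Orbit of 41 under x↦57x: [41, 13, 77, 73, 11, 46, 49]… (length divides ord_83(57)).
The orbit structure of x ↦ 57x mod 83: 2 orbits of sizes [82, 1].
Σ(ℓ_i−1) = 83−2 = 81; sign = (−1)^81 = -1.

-1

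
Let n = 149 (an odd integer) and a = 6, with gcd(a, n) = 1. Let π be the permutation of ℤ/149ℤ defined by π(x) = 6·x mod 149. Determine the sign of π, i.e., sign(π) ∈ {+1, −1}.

Orbit of 6 under x↦6x: [6, 36, 67, 104, 28, 19, 114]… (length divides ord_149(6)).
π_6 has 5 disjoint cycles with lengths [37, 37, 37, 37, 1] on {0,…,148}.
149 − 5 = 144 transpositions; sign(π) = (−1)^144 = +1.

+1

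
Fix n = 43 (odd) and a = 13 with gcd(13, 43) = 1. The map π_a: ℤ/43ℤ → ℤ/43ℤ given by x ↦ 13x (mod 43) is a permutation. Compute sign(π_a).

Trace 9: π^k(9) = [9, 31, 16, 36, 38, 21, 15] for k=0..6.
The orbit structure of x ↦ 13x mod 43: 3 orbits of sizes [21, 21, 1].
With 3 cycles on 43 points, sign = (−1)^{43−3} = +1.
Check: (13/43) = +1 by Zolotarev.

+1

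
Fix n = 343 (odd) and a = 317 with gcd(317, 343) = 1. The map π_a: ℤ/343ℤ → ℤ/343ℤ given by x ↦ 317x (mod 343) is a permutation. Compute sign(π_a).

Orbit of 127 under x↦317x: [127, 128, 102, 92, 9, 109, 253]… (length divides ord_343(317)).
Cycle type of π: 147×2 + 21×2 + 3×2 + 1; total 7 cycles.
7 cycles on 343: each ℓ→(−1)^(ℓ−1), product (−1)^336 = +1.

+1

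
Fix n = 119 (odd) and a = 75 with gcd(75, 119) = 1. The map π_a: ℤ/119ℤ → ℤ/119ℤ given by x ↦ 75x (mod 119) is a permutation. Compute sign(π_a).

+1

Orbit of 45 under x↦75x: [45, 43, 12, 67, 27, 2, 31]… (length divides ord_119(75)).
5 cycles of lengths [48, 48, 16, 6, 1].
n − c = 119 − 5 = 114; sign = (−1)^114 = +1.
The Jacobi symbol (75|119) = +1 (Zolotarev) agrees.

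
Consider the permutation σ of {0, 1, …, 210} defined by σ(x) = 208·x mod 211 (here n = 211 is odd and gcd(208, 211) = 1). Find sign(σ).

+1

Orbit of 151 under x↦208x: [151, 180, 93, 143, 204, 21, 148]… (length divides ord_211(208)).
3 cycles of lengths [105, 105, 1].
sign(π) = (−1)^{n − #cycles} = (−1)^{211−3} = (−1)^208 = +1.
Check: (208/211) = +1 by Zolotarev.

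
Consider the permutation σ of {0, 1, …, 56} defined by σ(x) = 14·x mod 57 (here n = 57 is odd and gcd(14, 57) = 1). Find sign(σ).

Start at x=1: 1 → 14 → 25 → 8 → 55 → 29 → 7 → … (one orbit).
Cycle lengths of π_14 on ℤ/57ℤ: [18, 18, 18, 2, 1]; 5 cycles in total.
sign(π) = (−1)^{n − #cycles} = (−1)^{57−5} = (−1)^52 = +1.
Via Zolotarev, sign(π_{14}) = (14|57) = +1.

+1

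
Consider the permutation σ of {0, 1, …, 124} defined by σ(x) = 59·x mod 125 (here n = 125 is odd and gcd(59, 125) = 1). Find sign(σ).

+1

Orbit of 81 under x↦59x: [81, 29, 86, 74, 116, 94, 46]… (length divides ord_125(59)).
Decompose π into cycles: lengths [50, 50, 10, 10, 2, 2, 1] (7 cycles, including the fixed point 0).
With 7 cycles on 125 points, sign = (−1)^{125−7} = +1.
Zolotarev: (59|125) = +1, matching the cycle-count sign.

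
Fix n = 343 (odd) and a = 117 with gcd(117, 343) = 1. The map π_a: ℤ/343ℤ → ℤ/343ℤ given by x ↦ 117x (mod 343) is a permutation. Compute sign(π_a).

Start at x=79: 79 → 325 → 295 → 215 → 116 → 195 → 177 → … (one orbit).
16 cycles of lengths [42, 42, 42, 42, 42, 42, 42, 6, 6, 6, 6, 6, 6, 6, 6, 1].
sign(π) = (−1)^{n − #cycles} = (−1)^{343−16} = (−1)^327 = -1.
Zolotarev: (117|343) = -1, matching the cycle-count sign.

-1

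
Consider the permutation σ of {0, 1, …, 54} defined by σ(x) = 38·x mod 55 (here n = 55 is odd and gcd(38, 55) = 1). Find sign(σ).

-1

Orbit of 12 under x↦38x: [12, 16, 3, 4, 42, 1, 38]… (length divides ord_55(38)).
6 cycles of lengths [20, 20, 5, 5, 4, 1].
55 − 6 = 49 transpositions; sign(π) = (−1)^49 = -1.
Via Zolotarev, sign(π_{38}) = (38|55) = -1.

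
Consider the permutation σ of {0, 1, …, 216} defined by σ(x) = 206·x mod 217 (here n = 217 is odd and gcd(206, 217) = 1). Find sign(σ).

-1

Start at x=78: 78 → 10 → 107 → 125 → 144 → 152 → 64 → … (one orbit).
10 cycles of lengths [30, 30, 30, 30, 30, 30, 15, 15, 6, 1].
Σ(ℓ_i−1) = 217−10 = 207; sign = (−1)^207 = -1.
Via Zolotarev, sign(π_{206}) = (206|217) = -1.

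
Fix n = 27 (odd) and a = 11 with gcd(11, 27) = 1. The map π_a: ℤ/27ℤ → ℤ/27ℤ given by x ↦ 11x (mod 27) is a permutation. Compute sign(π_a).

Start at x=19: 19 → 20 → 4 → 17 → 25 → 5 → 1 → … (one orbit).
Cycle type of π: 18 + 6 + 2 + 1; total 4 cycles.
Σ(ℓ_i−1) = 27−4 = 23; sign = (−1)^23 = -1.
(11|27)_J = -1 (Zolotarev's lemma cross-check).

-1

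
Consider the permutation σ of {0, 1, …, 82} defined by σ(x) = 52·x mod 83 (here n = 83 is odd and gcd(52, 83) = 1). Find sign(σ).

-1

Orbit of 13 under x↦52x: [13, 12, 43, 78, 72, 9, 53]… (length divides ord_83(52)).
π_52 has 2 disjoint cycles with lengths [82, 1] on {0,…,82}.
sign(π) = (−1)^{n − #cycles} = (−1)^{83−2} = (−1)^81 = -1.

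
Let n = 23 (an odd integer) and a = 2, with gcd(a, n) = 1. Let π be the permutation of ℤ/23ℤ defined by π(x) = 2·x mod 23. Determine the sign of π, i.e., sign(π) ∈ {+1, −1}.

+1

Start at x=8: 8 → 16 → 9 → 18 → 13 → 3 → 6 → … (one orbit).
Decompose π into cycles: lengths [11, 11, 1] (3 cycles, including the fixed point 0).
Σ(ℓ_i−1) = 23−3 = 20; sign = (−1)^20 = +1.
(2|23)_J = +1 (Zolotarev's lemma cross-check).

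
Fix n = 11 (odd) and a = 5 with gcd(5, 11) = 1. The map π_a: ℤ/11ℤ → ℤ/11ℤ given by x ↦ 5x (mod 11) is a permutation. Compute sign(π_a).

+1

Trace 5: π^k(5) = [5, 3, 4, 9, 1] for k=0..4.
Cycle type of π: 5×2 + 1; total 3 cycles.
3 cycles on 11: each ℓ→(−1)^(ℓ−1), product (−1)^8 = +1.
The Jacobi symbol (5|11) = +1 (Zolotarev) agrees.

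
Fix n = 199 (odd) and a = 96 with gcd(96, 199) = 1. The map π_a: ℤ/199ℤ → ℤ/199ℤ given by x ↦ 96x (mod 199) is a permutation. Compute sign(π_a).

-1

Orbit of 121 under x↦96x: [121, 74, 139, 11, 61, 85, 1]… (length divides ord_199(96)).
Decompose π into cycles: lengths [22, 22, 22, 22, 22, 22, 22, 22, 22, 1] (10 cycles, including the fixed point 0).
10 cycles on 199: each ℓ→(−1)^(ℓ−1), product (−1)^189 = -1.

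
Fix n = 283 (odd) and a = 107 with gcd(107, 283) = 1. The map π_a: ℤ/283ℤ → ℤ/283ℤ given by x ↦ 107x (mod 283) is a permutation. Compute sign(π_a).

-1

Start at x=1: 1 → 107 → 129 → 219 → 227 → 234 → 134 → … (one orbit).
Cycle lengths of π_107 on ℤ/283ℤ: [282, 1]; 2 cycles in total.
sign(π) = (−1)^{n − #cycles} = (−1)^{283−2} = (−1)^281 = -1.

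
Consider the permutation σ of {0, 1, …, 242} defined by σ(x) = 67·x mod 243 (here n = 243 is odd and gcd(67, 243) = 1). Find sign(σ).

+1

Orbit of 97 under x↦67x: [97, 181, 220, 160, 28, 175, 61]… (length divides ord_243(67)).
Cycle type of π: 81×2 + 27×2 + 9×2 + 3×2 + 1×3; total 11 cycles.
n − c = 243 − 11 = 232; sign = (−1)^232 = +1.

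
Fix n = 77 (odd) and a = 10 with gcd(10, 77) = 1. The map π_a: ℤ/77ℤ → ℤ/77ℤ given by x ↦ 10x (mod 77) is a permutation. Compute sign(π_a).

+1

Trace 10: π^k(10) = [10, 23, 76, 67, 54, 1] for k=0..5.
Cycle type of π: 6×11 + 2×5 + 1; total 17 cycles.
n − c = 77 − 17 = 60; sign = (−1)^60 = +1.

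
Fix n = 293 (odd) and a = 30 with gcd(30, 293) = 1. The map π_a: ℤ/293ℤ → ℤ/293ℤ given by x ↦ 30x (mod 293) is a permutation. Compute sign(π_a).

-1

Orbit of 289 under x↦30x: [289, 173, 209, 117, 287, 113, 167]… (length divides ord_293(30)).
Decompose π into cycles: lengths [292, 1] (2 cycles, including the fixed point 0).
With 2 cycles on 293 points, sign = (−1)^{293−2} = -1.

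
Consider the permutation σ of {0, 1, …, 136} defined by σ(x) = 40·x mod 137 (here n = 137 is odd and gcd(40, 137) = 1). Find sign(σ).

Start at x=24: 24 → 1 → 40 → 93 → 21 → 18 → 35 → … (one orbit).
Cycle lengths of π_40 on ℤ/137ℤ: [136, 1]; 2 cycles in total.
Σ(ℓ_i−1) = 137−2 = 135; sign = (−1)^135 = -1.

-1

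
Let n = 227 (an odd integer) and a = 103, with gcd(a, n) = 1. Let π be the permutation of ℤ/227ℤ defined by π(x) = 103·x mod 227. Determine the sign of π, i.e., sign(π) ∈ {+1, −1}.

Start at x=16: 16 → 59 → 175 → 92 → 169 → 155 → 75 → … (one orbit).
Decompose π into cycles: lengths [113, 113, 1] (3 cycles, including the fixed point 0).
Σ(ℓ_i−1) = 227−3 = 224; sign = (−1)^224 = +1.

+1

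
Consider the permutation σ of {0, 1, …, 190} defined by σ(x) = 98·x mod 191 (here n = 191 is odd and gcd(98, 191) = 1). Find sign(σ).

Trace 5: π^k(5) = [5, 108, 79, 102, 64, 160, 18] for k=0..6.
3 cycles of lengths [95, 95, 1].
n − c = 191 − 3 = 188; sign = (−1)^188 = +1.

+1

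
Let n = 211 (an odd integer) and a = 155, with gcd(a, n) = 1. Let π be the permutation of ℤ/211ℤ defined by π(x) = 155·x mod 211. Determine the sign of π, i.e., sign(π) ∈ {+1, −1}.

Orbit of 184 under x↦155x: [184, 35, 150, 40, 81, 106, 183]… (length divides ord_211(155)).
π_155 has 2 disjoint cycles with lengths [210, 1] on {0,…,210}.
Σ(ℓ_i−1) = 211−2 = 209; sign = (−1)^209 = -1.

-1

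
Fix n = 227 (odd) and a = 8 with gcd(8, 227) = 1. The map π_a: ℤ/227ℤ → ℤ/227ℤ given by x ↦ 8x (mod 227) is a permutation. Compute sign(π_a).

Start at x=109: 109 → 191 → 166 → 193 → 182 → 94 → 71 → … (one orbit).
Cycle type of π: 226 + 1; total 2 cycles.
Σ(ℓ_i−1) = 227−2 = 225; sign = (−1)^225 = -1.
The Jacobi symbol (8|227) = -1 (Zolotarev) agrees.

-1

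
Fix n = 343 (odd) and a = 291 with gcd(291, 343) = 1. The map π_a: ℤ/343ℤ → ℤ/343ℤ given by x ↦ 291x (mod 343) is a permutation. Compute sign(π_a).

Orbit of 158 under x↦291x: [158, 16, 197, 46, 9, 218, 326]… (length divides ord_343(291)).
π_291 has 7 disjoint cycles with lengths [147, 147, 21, 21, 3, 3, 1] on {0,…,342}.
7 cycles on 343: each ℓ→(−1)^(ℓ−1), product (−1)^336 = +1.
(291|343)_J = +1 (Zolotarev's lemma cross-check).

+1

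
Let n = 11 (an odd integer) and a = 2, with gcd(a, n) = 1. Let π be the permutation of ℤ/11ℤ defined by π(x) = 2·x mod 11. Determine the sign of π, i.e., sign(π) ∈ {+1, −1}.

-1

Start at x=5: 5 → 10 → 9 → 7 → 3 → 6 → 1 → … (one orbit).
2 cycles of lengths [10, 1].
11 − 2 = 9 transpositions; sign(π) = (−1)^9 = -1.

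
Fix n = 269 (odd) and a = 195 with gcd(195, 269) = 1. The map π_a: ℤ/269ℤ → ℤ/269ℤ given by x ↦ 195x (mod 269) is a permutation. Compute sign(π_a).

-1

Orbit of 26 under x↦195x: [26, 228, 75, 99, 206, 89, 139]… (length divides ord_269(195)).
The orbit structure of x ↦ 195x mod 269: 2 orbits of sizes [268, 1].
With 2 cycles on 269 points, sign = (−1)^{269−2} = -1.
(195|269)_J = -1 (Zolotarev's lemma cross-check).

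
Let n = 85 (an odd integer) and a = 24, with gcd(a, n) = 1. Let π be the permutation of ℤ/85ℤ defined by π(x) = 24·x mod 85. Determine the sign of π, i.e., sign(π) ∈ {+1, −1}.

Orbit of 81 under x↦24x: [81, 74, 76, 39, 1, 24, 66]… (length divides ord_85(24)).
8 cycles of lengths [16, 16, 16, 16, 16, 2, 2, 1].
Σ(ℓ_i−1) = 85−8 = 77; sign = (−1)^77 = -1.

-1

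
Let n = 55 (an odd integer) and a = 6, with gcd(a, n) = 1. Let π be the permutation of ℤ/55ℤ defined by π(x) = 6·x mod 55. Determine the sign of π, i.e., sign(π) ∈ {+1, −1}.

-1

Orbit of 41 under x↦6x: [41, 26, 46, 1, 6, 36, 51]… (length divides ord_55(6)).
Decompose π into cycles: lengths [10, 10, 10, 10, 10, 1, 1, 1, 1, 1] (10 cycles, including the fixed point 0).
n − c = 55 − 10 = 45; sign = (−1)^45 = -1.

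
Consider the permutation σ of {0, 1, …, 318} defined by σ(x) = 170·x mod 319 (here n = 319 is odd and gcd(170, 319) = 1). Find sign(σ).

Trace 257: π^k(257) = [257, 306, 23, 82, 223, 268, 262] for k=0..6.
The orbit structure of x ↦ 170x mod 319: 15 orbits of sizes [35, 35, 35, 35, 35, 35, 35, 35, 7, 7, 7, 7, 5, 5, 1].
15 cycles on 319: each ℓ→(−1)^(ℓ−1), product (−1)^304 = +1.
Zolotarev: (170|319) = +1, matching the cycle-count sign.

+1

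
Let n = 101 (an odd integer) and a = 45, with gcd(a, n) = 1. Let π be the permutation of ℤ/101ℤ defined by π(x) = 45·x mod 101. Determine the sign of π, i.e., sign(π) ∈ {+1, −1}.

+1

Trace 24: π^k(24) = [24, 70, 19, 47, 95, 33, 71] for k=0..6.
Cycle lengths of π_45 on ℤ/101ℤ: [50, 50, 1]; 3 cycles in total.
With 3 cycles on 101 points, sign = (−1)^{101−3} = +1.
(45|101)_J = +1 (Zolotarev's lemma cross-check).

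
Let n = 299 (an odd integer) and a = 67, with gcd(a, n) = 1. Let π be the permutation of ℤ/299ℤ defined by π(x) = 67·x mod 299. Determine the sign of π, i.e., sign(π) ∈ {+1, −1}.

Orbit of 3 under x↦67x: [3, 201, 12, 206, 48, 226, 192]… (length divides ord_299(67)).
5 cycles of lengths [132, 132, 22, 12, 1].
299 − 5 = 294 transpositions; sign(π) = (−1)^294 = +1.
The Jacobi symbol (67|299) = +1 (Zolotarev) agrees.

+1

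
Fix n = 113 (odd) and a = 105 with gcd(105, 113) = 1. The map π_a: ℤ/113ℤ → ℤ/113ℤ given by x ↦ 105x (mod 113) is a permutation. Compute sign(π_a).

Trace 111: π^k(111) = [111, 16, 98, 7, 57, 109, 32] for k=0..6.
5 cycles of lengths [28, 28, 28, 28, 1].
5 cycles on 113: each ℓ→(−1)^(ℓ−1), product (−1)^108 = +1.

+1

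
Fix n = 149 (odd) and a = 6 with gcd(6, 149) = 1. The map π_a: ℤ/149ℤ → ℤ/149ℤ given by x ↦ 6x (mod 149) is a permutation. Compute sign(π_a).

Orbit of 30 under x↦6x: [30, 31, 37, 73, 140, 95, 123]… (length divides ord_149(6)).
π_6 has 5 disjoint cycles with lengths [37, 37, 37, 37, 1] on {0,…,148}.
Σ(ℓ_i−1) = 149−5 = 144; sign = (−1)^144 = +1.

+1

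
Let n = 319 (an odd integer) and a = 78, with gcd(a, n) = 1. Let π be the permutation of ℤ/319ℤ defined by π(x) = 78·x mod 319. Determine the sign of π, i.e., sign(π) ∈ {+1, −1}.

Start at x=111: 111 → 45 → 1 → 78 → 23 → 199 → 210 → 111 (one orbit).
55 cycles of lengths [7, 7, 7, 7, 7, 7, 7, 7, 7, 7, 7, 7, 7, 7, 7, 7, 7, 7, 7, 7, 7, 7, 7, 7, 7, 7, 7, 7, 7, 7, 7, 7, 7, 7, 7, 7, 7, 7, 7, 7, 7, 7, 7, 7, 1, 1, 1, 1, 1, 1, 1, 1, 1, 1, 1].
n − c = 319 − 55 = 264; sign = (−1)^264 = +1.
(78|319)_J = +1 (Zolotarev's lemma cross-check).

+1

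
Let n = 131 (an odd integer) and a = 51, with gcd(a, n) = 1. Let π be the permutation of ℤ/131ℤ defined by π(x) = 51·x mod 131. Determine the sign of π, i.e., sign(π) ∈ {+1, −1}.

Trace 80: π^k(80) = [80, 19, 52, 32, 60, 47, 39] for k=0..6.
Cycle lengths of π_51 on ℤ/131ℤ: [26, 26, 26, 26, 26, 1]; 6 cycles in total.
131 − 6 = 125 transpositions; sign(π) = (−1)^125 = -1.
(51|131)_J = -1 (Zolotarev's lemma cross-check).

-1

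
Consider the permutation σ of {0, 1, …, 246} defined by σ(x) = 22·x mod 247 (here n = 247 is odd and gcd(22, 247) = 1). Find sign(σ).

Start at x=224: 224 → 235 → 230 → 120 → 170 → 35 → 29 → … (one orbit).
The orbit structure of x ↦ 22x mod 247: 18 orbits of sizes [18, 18, 18, 18, 18, 18, 18, 18, 18, 18, 18, 18, 18, 3, 3, 3, 3, 1].
n − c = 247 − 18 = 229; sign = (−1)^229 = -1.
Zolotarev: (22|247) = -1, matching the cycle-count sign.

-1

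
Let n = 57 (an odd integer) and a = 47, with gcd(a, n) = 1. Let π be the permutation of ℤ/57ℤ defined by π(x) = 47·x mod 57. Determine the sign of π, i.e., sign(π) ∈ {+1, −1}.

Orbit of 55 under x↦47x: [55, 20, 28, 5, 7, 44, 16]… (length divides ord_57(47)).
Cycle type of π: 18×2 + 9×2 + 2 + 1; total 6 cycles.
Σ(ℓ_i−1) = 57−6 = 51; sign = (−1)^51 = -1.

-1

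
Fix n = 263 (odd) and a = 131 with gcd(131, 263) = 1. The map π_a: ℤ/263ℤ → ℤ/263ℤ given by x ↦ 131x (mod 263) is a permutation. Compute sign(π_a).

-1

Orbit of 177 under x↦131x: [177, 43, 110, 208, 159, 52, 237]… (length divides ord_263(131)).
Cycle type of π: 262 + 1; total 2 cycles.
263 − 2 = 261 transpositions; sign(π) = (−1)^261 = -1.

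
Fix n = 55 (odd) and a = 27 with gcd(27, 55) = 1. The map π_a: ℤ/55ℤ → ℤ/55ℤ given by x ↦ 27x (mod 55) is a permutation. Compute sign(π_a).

Start at x=4: 4 → 53 → 1 → 27 → 14 → 48 → 31 → … (one orbit).
Decompose π into cycles: lengths [20, 20, 5, 5, 4, 1] (6 cycles, including the fixed point 0).
55 − 6 = 49 transpositions; sign(π) = (−1)^49 = -1.

-1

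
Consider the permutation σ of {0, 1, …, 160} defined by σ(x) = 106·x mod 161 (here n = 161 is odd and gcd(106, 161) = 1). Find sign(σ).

Orbit of 127 under x↦106x: [127, 99, 29, 15, 141, 134, 36]… (length divides ord_161(106)).
14 cycles of lengths [22, 22, 22, 22, 22, 22, 22, 1, 1, 1, 1, 1, 1, 1].
n − c = 161 − 14 = 147; sign = (−1)^147 = -1.
Zolotarev: (106|161) = -1, matching the cycle-count sign.

-1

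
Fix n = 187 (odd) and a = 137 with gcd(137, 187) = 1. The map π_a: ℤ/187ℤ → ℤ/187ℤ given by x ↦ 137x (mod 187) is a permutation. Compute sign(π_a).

Trace 86: π^k(86) = [86, 1, 137, 69, 103] for k=0..4.
51 cycles of lengths [5, 5, 5, 5, 5, 5, 5, 5, 5, 5, 5, 5, 5, 5, 5, 5, 5, 5, 5, 5, 5, 5, 5, 5, 5, 5, 5, 5, 5, 5, 5, 5, 5, 5, 1, 1, 1, 1, 1, 1, 1, 1, 1, 1, 1, 1, 1, 1, 1, 1, 1].
Σ(ℓ_i−1) = 187−51 = 136; sign = (−1)^136 = +1.
Via Zolotarev, sign(π_{137}) = (137|187) = +1.

+1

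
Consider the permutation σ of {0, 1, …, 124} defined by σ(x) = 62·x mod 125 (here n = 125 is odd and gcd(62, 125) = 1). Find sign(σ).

-1

Orbit of 117 under x↦62x: [117, 4, 123, 1, 62, 94, 78]… (length divides ord_125(62)).
Cycle lengths of π_62 on ℤ/125ℤ: [100, 20, 4, 1]; 4 cycles in total.
With 4 cycles on 125 points, sign = (−1)^{125−4} = -1.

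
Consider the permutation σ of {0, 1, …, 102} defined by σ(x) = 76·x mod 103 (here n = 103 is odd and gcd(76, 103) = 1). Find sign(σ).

+1

Start at x=81: 81 → 79 → 30 → 14 → 34 → 9 → 66 → … (one orbit).
Decompose π into cycles: lengths [17, 17, 17, 17, 17, 17, 1] (7 cycles, including the fixed point 0).
sign(π) = (−1)^{n − #cycles} = (−1)^{103−7} = (−1)^96 = +1.
(76|103)_J = +1 (Zolotarev's lemma cross-check).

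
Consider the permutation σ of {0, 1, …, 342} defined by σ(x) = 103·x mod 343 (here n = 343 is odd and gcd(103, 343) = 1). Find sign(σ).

Start at x=325: 325 → 204 → 89 → 249 → 265 → 198 → 157 → … (one orbit).
Decompose π into cycles: lengths [294, 42, 6, 1] (4 cycles, including the fixed point 0).
4 cycles on 343: each ℓ→(−1)^(ℓ−1), product (−1)^339 = -1.
Via Zolotarev, sign(π_{103}) = (103|343) = -1.

-1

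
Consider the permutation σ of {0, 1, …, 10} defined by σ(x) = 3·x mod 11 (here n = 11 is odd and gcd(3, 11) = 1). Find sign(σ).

Orbit of 4 under x↦3x: [4, 1, 3, 9, 5]… (length divides ord_11(3)).
The orbit structure of x ↦ 3x mod 11: 3 orbits of sizes [5, 5, 1].
Σ(ℓ_i−1) = 11−3 = 8; sign = (−1)^8 = +1.
Via Zolotarev, sign(π_{3}) = (3|11) = +1.

+1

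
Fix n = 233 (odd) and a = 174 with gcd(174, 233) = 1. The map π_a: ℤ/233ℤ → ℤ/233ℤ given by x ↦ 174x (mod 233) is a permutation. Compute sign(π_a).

-1

Start at x=9: 9 → 168 → 107 → 211 → 133 → 75 → 2 → … (one orbit).
2 cycles of lengths [232, 1].
233 − 2 = 231 transpositions; sign(π) = (−1)^231 = -1.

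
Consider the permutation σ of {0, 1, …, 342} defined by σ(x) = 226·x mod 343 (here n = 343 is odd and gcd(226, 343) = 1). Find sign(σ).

+1

Start at x=177: 177 → 214 → 1 → 226 → 312 → 197 → 275 → … (one orbit).
31 cycles of lengths [21, 21, 21, 21, 21, 21, 21, 21, 21, 21, 21, 21, 21, 21, 3, 3, 3, 3, 3, 3, 3, 3, 3, 3, 3, 3, 3, 3, 3, 3, 1].
31 cycles on 343: each ℓ→(−1)^(ℓ−1), product (−1)^312 = +1.
Check: (226/343) = +1 by Zolotarev.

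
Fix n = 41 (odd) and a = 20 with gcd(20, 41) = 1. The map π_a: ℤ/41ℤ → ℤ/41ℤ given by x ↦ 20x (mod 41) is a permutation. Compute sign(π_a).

+1

Start at x=39: 39 → 1 → 20 → 31 → 5 → 18 → 32 → … (one orbit).
Cycle type of π: 20×2 + 1; total 3 cycles.
41 − 3 = 38 transpositions; sign(π) = (−1)^38 = +1.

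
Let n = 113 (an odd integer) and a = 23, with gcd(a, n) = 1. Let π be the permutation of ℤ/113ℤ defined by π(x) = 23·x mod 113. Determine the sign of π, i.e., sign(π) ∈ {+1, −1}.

Start at x=84: 84 → 11 → 27 → 56 → 45 → 18 → 75 → … (one orbit).
Cycle lengths of π_23 on ℤ/113ℤ: [112, 1]; 2 cycles in total.
sign(π) = (−1)^{n − #cycles} = (−1)^{113−2} = (−1)^111 = -1.
(23|113)_J = -1 (Zolotarev's lemma cross-check).

-1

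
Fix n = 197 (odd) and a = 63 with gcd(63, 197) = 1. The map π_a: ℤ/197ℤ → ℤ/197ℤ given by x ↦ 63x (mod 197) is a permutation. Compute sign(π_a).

Orbit of 105 under x↦63x: [105, 114, 90, 154, 49, 132, 42]… (length divides ord_197(63)).
Cycle lengths of π_63 on ℤ/197ℤ: [49, 49, 49, 49, 1]; 5 cycles in total.
With 5 cycles on 197 points, sign = (−1)^{197−5} = +1.
(63|197)_J = +1 (Zolotarev's lemma cross-check).

+1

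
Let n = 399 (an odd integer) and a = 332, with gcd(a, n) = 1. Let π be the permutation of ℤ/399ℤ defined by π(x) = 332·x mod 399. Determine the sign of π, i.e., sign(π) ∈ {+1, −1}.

+1

Start at x=256: 256 → 5 → 64 → 101 → 16 → 125 → 4 → … (one orbit).
Cycle type of π: 18×20 + 9×2 + 6×3 + 2 + 1; total 27 cycles.
sign(π) = (−1)^{n − #cycles} = (−1)^{399−27} = (−1)^372 = +1.
Zolotarev: (332|399) = +1, matching the cycle-count sign.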